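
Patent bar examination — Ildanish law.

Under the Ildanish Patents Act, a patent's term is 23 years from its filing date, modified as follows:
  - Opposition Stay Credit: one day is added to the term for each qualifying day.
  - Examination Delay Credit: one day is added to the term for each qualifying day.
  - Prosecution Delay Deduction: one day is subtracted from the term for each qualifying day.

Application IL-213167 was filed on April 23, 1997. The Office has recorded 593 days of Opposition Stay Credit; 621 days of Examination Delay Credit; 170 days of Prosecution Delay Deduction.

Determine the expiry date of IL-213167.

2023-03-03

Base term: filing date + 23 years → 23 April 2020.
Opposition Stay Credit: +593 days → 7 December 2021.
Examination Delay Credit: +621 days → 20 August 2023.
Prosecution Delay Deduction: −170 days → 3 March 2023.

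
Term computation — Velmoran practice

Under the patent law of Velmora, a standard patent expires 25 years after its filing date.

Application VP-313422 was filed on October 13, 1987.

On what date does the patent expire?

October 13, 2012

Filing date + 25 years → 13 October 2012.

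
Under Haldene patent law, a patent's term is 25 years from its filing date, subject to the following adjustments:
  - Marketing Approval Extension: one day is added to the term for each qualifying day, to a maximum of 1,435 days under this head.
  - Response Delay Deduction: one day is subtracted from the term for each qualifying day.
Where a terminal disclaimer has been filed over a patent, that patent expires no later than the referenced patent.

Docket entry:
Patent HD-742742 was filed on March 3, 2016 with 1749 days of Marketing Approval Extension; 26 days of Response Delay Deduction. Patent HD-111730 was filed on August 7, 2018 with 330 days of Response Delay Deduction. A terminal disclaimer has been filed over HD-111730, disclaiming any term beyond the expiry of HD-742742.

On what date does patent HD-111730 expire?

2042-09-11

Natural term of HD-111730:
  Base: filing + 25 years → 7 August 2043.
  Response Delay Deduction: −330 days → 11 September 2042.
Expiry of referenced patent HD-742742:
  Base: filing + 25 years → 3 March 2041.
  Marketing Approval Extension: 1749 days claimed exceeds the 1435-day cap, so +1435 days → 5 February 2045.
  Response Delay Deduction: −26 days → 10 January 2045.
Terminal disclaimer: HD-111730 expires on the earlier of 11 September 2042 and 10 January 2045.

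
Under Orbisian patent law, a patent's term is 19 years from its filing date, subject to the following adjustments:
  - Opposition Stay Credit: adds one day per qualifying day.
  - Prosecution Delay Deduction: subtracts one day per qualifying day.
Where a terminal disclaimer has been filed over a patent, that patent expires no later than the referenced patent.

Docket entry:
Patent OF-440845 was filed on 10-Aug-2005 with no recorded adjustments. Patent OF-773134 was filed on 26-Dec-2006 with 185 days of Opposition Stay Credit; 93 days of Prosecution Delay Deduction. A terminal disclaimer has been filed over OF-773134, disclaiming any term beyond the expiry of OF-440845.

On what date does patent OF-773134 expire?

2024-08-10

Natural term of OF-773134:
  Base: filing + 19 years → 26 December 2025.
  Opposition Stay Credit: +185 days → 29 June 2026.
  Prosecution Delay Deduction: −93 days → 28 March 2026.
Expiry of referenced patent OF-440845:
  Base: filing + 19 years → 10 August 2024.
Terminal disclaimer: OF-773134 expires on the earlier of 28 March 2026 and 10 August 2024.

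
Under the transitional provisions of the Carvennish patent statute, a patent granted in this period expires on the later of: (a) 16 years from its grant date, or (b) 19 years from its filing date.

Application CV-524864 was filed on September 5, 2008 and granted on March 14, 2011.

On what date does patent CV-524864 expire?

2027-09-05

(a) grant + 16 years → 14 March 2027.
(b) filing + 19 years → 5 September 2027.
Later of the two: 5 September 2027.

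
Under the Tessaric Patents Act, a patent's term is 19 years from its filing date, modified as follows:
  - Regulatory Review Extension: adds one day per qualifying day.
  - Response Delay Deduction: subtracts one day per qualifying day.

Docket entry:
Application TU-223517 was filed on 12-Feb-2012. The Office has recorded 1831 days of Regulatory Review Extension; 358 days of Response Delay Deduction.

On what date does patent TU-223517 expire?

2035-02-24

Base term: filing date + 19 years → 12 February 2031.
Regulatory Review Extension: +1831 days → 17 February 2036.
Response Delay Deduction: −358 days → 24 February 2035.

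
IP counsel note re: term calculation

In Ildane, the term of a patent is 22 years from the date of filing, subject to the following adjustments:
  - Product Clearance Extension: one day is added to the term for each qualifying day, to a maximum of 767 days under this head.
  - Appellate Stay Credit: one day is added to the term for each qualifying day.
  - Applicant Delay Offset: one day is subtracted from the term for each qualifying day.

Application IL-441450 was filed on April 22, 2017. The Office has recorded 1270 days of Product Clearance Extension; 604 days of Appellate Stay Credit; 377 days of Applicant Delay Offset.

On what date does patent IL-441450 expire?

January 10, 2042

Base term: filing date + 22 years → 22 April 2039.
Product Clearance Extension: 1270 days claimed exceeds the 767-day cap, so +767 days → 28 May 2041.
Appellate Stay Credit: +604 days → 22 January 2043.
Applicant Delay Offset: −377 days → 10 January 2042.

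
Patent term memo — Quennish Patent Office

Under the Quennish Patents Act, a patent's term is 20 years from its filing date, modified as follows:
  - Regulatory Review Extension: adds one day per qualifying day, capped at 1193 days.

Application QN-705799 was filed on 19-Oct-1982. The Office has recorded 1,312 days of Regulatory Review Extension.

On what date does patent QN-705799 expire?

January 24, 2006

Base term: filing date + 20 years → 19 October 2002.
Regulatory Review Extension: 1312 days claimed exceeds the 1193-day cap, so +1193 days → 24 January 2006.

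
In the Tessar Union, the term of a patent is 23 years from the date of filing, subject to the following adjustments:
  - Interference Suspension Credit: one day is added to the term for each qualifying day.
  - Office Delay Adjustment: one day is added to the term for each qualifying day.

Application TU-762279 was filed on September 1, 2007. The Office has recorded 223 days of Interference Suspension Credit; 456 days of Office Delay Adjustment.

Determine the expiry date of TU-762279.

2032-07-11

Base term: filing date + 23 years → 1 September 2030.
Interference Suspension Credit: +223 days → 12 April 2031.
Office Delay Adjustment: +456 days → 11 July 2032.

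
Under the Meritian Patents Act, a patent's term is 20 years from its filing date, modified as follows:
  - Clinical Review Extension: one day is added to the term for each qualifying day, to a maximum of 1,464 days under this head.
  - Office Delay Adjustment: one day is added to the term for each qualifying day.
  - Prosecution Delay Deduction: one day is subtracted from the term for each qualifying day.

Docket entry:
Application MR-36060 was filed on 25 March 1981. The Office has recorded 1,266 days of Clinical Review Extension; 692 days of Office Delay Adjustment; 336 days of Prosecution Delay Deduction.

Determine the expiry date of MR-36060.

2005-09-02

Base term: filing date + 20 years → 25 March 2001.
Clinical Review Extension: 1266 days (within the 1464-day cap) → +1266 days → 11 September 2004.
Office Delay Adjustment: +692 days → 4 August 2006.
Prosecution Delay Deduction: −336 days → 2 September 2005.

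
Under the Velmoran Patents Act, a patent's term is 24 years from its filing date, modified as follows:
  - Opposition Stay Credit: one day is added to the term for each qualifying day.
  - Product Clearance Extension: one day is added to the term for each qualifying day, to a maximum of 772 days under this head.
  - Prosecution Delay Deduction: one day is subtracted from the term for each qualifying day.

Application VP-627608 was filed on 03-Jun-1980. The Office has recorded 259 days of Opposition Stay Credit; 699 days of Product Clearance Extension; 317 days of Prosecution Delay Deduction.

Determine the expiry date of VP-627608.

March 6, 2006

Base term: filing date + 24 years → 3 June 2004.
Opposition Stay Credit: +259 days → 17 February 2005.
Product Clearance Extension: 699 days (within the 772-day cap) → +699 days → 17 January 2007.
Prosecution Delay Deduction: −317 days → 6 March 2006.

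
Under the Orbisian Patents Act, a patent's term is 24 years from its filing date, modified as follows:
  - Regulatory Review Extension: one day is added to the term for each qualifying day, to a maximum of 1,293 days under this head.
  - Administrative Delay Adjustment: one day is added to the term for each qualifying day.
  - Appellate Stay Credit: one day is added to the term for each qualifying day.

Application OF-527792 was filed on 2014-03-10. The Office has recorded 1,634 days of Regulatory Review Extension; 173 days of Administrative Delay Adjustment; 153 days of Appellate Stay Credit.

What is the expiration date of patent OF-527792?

Base term: filing date + 24 years → 10 March 2038.
Regulatory Review Extension: 1634 days claimed exceeds the 1293-day cap, so +1293 days → 23 September 2041.
Administrative Delay Adjustment: +173 days → 15 March 2042.
Appellate Stay Credit: +153 days → 15 August 2042.

August 15, 2042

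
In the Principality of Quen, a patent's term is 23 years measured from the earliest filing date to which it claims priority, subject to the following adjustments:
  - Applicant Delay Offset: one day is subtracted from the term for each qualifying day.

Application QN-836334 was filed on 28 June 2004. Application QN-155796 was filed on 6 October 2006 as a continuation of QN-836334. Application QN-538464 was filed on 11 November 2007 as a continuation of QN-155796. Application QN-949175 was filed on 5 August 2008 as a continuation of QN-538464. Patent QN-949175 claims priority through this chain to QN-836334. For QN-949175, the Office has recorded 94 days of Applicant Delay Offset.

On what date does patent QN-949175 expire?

March 26, 2027

Earliest priority filing: 28 June 2004.
Base term: 28 June 2004 + 23 years → 28 June 2027.
Applicant Delay Offset: −94 days → 26 March 2027.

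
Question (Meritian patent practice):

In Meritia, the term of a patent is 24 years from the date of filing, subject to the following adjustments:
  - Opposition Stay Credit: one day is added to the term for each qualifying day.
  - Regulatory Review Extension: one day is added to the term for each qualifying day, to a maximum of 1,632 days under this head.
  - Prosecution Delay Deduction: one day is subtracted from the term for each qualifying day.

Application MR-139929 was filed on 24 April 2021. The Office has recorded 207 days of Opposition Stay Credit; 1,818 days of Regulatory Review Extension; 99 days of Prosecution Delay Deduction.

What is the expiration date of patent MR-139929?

January 28, 2050

Base term: filing date + 24 years → 24 April 2045.
Opposition Stay Credit: +207 days → 17 November 2045.
Regulatory Review Extension: 1818 days claimed exceeds the 1632-day cap, so +1632 days → 7 May 2050.
Prosecution Delay Deduction: −99 days → 28 January 2050.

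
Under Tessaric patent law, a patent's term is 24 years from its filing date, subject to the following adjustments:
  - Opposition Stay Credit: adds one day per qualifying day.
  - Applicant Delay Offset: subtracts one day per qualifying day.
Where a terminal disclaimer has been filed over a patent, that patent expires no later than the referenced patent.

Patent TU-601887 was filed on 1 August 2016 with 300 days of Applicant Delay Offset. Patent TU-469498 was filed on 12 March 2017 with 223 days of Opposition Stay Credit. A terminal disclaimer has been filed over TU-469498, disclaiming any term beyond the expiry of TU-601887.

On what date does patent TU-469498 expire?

October 6, 2039

Natural term of TU-469498:
  Base: filing + 24 years → 12 March 2041.
  Opposition Stay Credit: +223 days → 21 October 2041.
Expiry of referenced patent TU-601887:
  Base: filing + 24 years → 1 August 2040.
  Applicant Delay Offset: −300 days → 6 October 2039.
Terminal disclaimer: TU-469498 expires on the earlier of 21 October 2041 and 6 October 2039.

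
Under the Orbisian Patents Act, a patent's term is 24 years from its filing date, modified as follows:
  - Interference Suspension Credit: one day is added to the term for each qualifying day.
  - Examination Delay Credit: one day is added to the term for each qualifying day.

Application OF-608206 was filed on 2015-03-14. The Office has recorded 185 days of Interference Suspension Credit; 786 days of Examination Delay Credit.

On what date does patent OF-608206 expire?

2041-11-09

Base term: filing date + 24 years → 14 March 2039.
Interference Suspension Credit: +185 days → 15 September 2039.
Examination Delay Credit: +786 days → 9 November 2041.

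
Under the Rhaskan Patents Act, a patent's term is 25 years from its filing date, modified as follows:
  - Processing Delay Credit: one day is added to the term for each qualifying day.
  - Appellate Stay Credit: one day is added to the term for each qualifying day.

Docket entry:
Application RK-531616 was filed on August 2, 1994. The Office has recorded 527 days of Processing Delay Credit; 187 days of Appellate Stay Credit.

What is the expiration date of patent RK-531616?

July 16, 2021

Base term: filing date + 25 years → 2 August 2019.
Processing Delay Credit: +527 days → 10 January 2021.
Appellate Stay Credit: +187 days → 16 July 2021.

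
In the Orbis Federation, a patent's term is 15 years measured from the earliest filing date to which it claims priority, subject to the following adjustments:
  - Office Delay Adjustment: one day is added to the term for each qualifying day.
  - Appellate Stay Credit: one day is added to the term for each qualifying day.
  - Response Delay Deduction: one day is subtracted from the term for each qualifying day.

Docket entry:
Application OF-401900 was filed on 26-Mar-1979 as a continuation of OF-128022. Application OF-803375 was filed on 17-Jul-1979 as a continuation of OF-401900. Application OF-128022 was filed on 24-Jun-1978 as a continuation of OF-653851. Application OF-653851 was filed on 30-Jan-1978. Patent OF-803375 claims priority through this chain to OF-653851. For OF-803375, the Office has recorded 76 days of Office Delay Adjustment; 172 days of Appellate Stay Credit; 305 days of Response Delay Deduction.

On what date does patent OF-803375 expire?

December 4, 1992

Earliest priority filing: 30 January 1978.
Base term: 30 January 1978 + 15 years → 30 January 1993.
Office Delay Adjustment: +76 days → 16 April 1993.
Appellate Stay Credit: +172 days → 5 October 1993.
Response Delay Deduction: −305 days → 4 December 1992.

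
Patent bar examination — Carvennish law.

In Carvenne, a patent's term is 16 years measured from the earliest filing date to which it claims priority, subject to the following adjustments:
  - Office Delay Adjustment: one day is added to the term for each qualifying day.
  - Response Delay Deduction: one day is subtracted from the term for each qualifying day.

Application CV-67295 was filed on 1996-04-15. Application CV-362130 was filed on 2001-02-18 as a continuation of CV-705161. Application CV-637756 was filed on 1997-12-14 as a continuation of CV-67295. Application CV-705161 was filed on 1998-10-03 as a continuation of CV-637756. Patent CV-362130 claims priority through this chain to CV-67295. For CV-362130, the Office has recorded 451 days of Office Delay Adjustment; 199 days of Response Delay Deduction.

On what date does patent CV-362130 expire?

Earliest priority filing: 15 April 1996.
Base term: 15 April 1996 + 16 years → 15 April 2012.
Office Delay Adjustment: +451 days → 10 July 2013.
Response Delay Deduction: −199 days → 23 December 2012.

2012-12-23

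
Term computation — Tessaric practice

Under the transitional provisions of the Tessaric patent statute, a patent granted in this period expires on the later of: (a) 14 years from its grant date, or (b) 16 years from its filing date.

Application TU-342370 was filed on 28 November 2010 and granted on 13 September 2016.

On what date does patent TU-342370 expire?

(a) grant + 14 years → 13 September 2030.
(b) filing + 16 years → 28 November 2026.
Later of the two: 13 September 2030.

2030-09-13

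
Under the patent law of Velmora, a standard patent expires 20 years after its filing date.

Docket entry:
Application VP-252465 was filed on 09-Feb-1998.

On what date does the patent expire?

February 9, 2018

Filing date + 20 years → 9 February 2018.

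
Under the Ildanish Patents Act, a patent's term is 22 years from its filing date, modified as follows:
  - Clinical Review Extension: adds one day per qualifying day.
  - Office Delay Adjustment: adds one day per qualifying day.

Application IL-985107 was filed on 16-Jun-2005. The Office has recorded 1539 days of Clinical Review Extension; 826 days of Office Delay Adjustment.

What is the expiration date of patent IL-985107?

2033-12-06

Base term: filing date + 22 years → 16 June 2027.
Clinical Review Extension: +1539 days → 2 September 2031.
Office Delay Adjustment: +826 days → 6 December 2033.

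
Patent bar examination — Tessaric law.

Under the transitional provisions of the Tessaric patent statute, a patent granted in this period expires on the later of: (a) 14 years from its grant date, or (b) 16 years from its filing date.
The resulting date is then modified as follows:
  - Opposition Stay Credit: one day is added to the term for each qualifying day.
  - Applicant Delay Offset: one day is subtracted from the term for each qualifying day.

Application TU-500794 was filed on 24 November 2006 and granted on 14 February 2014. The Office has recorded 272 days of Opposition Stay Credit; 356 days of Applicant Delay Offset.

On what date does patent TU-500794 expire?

November 22, 2027

(a) grant + 14 years → 14 February 2028.
(b) filing + 16 years → 24 November 2022.
Later of the two: 14 February 2028.
Opposition Stay Credit: +272 days → 12 November 2028.
Applicant Delay Offset: −356 days → 22 November 2027.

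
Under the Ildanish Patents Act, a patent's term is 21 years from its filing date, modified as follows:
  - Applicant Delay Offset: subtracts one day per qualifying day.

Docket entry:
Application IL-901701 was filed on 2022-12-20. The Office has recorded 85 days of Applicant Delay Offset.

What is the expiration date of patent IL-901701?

Base term: filing date + 21 years → 20 December 2043.
Applicant Delay Offset: −85 days → 26 September 2043.

2043-09-26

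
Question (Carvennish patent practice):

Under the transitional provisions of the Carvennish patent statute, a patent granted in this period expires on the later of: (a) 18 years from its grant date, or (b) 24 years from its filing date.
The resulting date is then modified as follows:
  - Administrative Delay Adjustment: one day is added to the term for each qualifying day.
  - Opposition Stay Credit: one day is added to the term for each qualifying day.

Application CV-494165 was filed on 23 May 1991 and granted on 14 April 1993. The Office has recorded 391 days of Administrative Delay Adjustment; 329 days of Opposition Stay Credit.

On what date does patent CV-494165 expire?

2017-05-12

(a) grant + 18 years → 14 April 2011.
(b) filing + 24 years → 23 May 2015.
Later of the two: 23 May 2015.
Administrative Delay Adjustment: +391 days → 17 June 2016.
Opposition Stay Credit: +329 days → 12 May 2017.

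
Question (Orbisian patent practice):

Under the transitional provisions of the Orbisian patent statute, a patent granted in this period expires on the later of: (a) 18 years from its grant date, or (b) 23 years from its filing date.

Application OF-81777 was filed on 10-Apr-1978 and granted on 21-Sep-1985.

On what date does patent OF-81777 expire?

2003-09-21

(a) grant + 18 years → 21 September 2003.
(b) filing + 23 years → 10 April 2001.
Later of the two: 21 September 2003.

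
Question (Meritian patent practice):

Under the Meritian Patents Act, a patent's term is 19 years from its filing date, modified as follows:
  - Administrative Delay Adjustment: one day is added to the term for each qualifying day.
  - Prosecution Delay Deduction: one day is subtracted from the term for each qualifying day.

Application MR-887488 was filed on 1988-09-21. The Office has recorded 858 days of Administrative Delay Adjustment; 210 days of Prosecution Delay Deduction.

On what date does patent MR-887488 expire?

Base term: filing date + 19 years → 21 September 2007.
Administrative Delay Adjustment: +858 days → 26 January 2010.
Prosecution Delay Deduction: −210 days → 30 June 2009.

June 30, 2009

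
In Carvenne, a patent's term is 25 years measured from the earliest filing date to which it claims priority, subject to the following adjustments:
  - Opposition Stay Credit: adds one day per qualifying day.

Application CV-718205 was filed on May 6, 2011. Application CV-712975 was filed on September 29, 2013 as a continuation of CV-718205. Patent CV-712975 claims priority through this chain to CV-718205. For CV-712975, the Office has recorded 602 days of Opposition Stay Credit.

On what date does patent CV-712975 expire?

December 29, 2037

Earliest priority filing: 6 May 2011.
Base term: 6 May 2011 + 25 years → 6 May 2036.
Opposition Stay Credit: +602 days → 29 December 2037.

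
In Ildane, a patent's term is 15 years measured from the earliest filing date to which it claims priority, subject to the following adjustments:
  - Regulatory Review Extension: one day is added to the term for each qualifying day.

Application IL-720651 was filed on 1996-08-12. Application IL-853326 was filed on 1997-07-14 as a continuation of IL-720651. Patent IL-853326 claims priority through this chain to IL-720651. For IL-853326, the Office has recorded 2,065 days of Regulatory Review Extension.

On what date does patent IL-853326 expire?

April 7, 2017

Earliest priority filing: 12 August 1996.
Base term: 12 August 1996 + 15 years → 12 August 2011.
Regulatory Review Extension: +2065 days → 7 April 2017.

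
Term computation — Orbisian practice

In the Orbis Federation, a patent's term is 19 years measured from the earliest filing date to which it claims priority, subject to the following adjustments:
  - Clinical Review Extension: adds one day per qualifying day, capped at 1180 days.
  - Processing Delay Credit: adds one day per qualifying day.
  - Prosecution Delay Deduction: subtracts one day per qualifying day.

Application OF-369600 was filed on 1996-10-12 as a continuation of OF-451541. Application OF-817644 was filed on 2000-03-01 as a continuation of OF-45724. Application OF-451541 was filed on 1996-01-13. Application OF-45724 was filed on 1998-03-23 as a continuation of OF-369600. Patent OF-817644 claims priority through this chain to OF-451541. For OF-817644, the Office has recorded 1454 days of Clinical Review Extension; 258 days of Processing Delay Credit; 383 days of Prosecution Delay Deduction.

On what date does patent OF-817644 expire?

2017-12-03

Earliest priority filing: 13 January 1996.
Base term: 13 January 1996 + 19 years → 13 January 2015.
Clinical Review Extension: 1454 days claimed exceeds the 1180-day cap, so +1180 days → 7 April 2018.
Processing Delay Credit: +258 days → 21 December 2018.
Prosecution Delay Deduction: −383 days → 3 December 2017.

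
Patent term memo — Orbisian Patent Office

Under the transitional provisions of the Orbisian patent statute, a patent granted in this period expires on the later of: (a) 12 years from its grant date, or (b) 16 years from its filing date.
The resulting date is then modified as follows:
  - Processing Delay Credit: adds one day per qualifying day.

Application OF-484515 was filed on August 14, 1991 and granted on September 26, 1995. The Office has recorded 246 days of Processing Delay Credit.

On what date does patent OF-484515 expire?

2008-05-29

(a) grant + 12 years → 26 September 2007.
(b) filing + 16 years → 14 August 2007.
Later of the two: 26 September 2007.
Processing Delay Credit: +246 days → 29 May 2008.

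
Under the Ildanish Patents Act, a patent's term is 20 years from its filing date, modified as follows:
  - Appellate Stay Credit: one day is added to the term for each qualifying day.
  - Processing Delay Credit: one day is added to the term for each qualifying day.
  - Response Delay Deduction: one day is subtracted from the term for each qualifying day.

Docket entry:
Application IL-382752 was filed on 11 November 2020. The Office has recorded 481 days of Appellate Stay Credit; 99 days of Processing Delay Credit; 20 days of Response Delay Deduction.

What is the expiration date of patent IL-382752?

2042-05-25

Base term: filing date + 20 years → 11 November 2040.
Appellate Stay Credit: +481 days → 7 March 2042.
Processing Delay Credit: +99 days → 14 June 2042.
Response Delay Deduction: −20 days → 25 May 2042.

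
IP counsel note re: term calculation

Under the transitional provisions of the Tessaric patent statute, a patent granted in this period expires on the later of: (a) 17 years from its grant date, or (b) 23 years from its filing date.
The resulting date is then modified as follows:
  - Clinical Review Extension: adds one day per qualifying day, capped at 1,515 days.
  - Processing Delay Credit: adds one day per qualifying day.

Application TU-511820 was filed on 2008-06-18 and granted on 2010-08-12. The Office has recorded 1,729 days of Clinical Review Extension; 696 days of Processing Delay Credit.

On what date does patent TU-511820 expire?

July 7, 2037

(a) grant + 17 years → 12 August 2027.
(b) filing + 23 years → 18 June 2031.
Later of the two: 18 June 2031.
Clinical Review Extension: 1729 days claimed exceeds the 1515-day cap, so +1515 days → 11 August 2035.
Processing Delay Credit: +696 days → 7 July 2037.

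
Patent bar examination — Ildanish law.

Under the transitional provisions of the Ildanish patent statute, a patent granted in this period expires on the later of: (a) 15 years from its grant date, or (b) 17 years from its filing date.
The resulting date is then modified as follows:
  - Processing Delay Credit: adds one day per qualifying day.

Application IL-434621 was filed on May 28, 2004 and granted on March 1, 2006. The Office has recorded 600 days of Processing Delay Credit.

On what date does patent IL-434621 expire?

January 18, 2023

(a) grant + 15 years → 1 March 2021.
(b) filing + 17 years → 28 May 2021.
Later of the two: 28 May 2021.
Processing Delay Credit: +600 days → 18 January 2023.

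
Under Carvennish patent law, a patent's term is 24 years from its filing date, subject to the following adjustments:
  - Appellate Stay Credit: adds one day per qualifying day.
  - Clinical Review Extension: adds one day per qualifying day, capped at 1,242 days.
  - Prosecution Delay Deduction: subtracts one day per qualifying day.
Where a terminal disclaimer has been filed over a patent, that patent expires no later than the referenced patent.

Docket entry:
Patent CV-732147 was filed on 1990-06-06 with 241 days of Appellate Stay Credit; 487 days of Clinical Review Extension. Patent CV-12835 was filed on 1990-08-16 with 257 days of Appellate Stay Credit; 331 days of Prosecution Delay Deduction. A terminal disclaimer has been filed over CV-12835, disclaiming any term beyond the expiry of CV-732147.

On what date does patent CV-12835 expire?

June 3, 2014

Natural term of CV-12835:
  Base: filing + 24 years → 16 August 2014.
  Appellate Stay Credit: +257 days → 30 April 2015.
  Prosecution Delay Deduction: −331 days → 3 June 2014.
Expiry of referenced patent CV-732147:
  Base: filing + 24 years → 6 June 2014.
  Appellate Stay Credit: +241 days → 2 February 2015.
  Clinical Review Extension: 487 days (within the 1242-day cap) → +487 days → 3 June 2016.
Terminal disclaimer: CV-12835 expires on the earlier of 3 June 2014 and 3 June 2016.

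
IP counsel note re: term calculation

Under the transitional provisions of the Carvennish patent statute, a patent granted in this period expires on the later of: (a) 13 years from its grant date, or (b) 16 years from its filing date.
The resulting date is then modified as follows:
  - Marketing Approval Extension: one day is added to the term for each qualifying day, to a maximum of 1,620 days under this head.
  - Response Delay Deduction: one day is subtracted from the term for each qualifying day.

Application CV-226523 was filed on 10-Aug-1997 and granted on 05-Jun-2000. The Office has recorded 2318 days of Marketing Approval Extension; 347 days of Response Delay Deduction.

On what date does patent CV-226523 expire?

(a) grant + 13 years → 5 June 2013.
(b) filing + 16 years → 10 August 2013.
Later of the two: 10 August 2013.
Marketing Approval Extension: 2318 days claimed exceeds the 1620-day cap, so +1620 days → 16 January 2018.
Response Delay Deduction: −347 days → 3 February 2017.

February 3, 2017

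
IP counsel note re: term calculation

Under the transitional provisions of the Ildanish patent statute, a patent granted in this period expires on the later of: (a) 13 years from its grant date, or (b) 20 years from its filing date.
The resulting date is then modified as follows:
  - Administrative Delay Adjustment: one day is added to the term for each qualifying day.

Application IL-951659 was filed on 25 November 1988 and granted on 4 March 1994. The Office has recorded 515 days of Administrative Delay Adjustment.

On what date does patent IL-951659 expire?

April 24, 2010

(a) grant + 13 years → 4 March 2007.
(b) filing + 20 years → 25 November 2008.
Later of the two: 25 November 2008.
Administrative Delay Adjustment: +515 days → 24 April 2010.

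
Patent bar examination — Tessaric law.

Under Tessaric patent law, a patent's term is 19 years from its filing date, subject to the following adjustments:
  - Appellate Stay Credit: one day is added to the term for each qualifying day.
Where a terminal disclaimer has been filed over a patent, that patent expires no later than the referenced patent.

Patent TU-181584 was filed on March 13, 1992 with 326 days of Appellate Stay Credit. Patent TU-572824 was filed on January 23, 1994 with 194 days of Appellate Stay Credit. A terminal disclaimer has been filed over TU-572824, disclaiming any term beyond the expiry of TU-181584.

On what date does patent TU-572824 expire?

Natural term of TU-572824:
  Base: filing + 19 years → 23 January 2013.
  Appellate Stay Credit: +194 days → 5 August 2013.
Expiry of referenced patent TU-181584:
  Base: filing + 19 years → 13 March 2011.
  Appellate Stay Credit: +326 days → 2 February 2012.
Terminal disclaimer: TU-572824 expires on the earlier of 5 August 2013 and 2 February 2012.

2012-02-02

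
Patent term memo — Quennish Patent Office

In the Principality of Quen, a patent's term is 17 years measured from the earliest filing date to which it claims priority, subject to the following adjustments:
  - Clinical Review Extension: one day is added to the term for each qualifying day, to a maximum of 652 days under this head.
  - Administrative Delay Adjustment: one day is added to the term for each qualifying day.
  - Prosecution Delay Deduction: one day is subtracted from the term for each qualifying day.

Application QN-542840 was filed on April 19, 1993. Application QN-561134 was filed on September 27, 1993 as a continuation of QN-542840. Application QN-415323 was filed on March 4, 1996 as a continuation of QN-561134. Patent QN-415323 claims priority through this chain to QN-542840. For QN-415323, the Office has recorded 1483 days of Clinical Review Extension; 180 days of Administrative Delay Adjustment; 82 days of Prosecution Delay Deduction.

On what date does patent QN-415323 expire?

Earliest priority filing: 19 April 1993.
Base term: 19 April 1993 + 17 years → 19 April 2010.
Clinical Review Extension: 1483 days claimed exceeds the 652-day cap, so +652 days → 31 January 2012.
Administrative Delay Adjustment: +180 days → 29 July 2012.
Prosecution Delay Deduction: −82 days → 8 May 2012.

May 8, 2012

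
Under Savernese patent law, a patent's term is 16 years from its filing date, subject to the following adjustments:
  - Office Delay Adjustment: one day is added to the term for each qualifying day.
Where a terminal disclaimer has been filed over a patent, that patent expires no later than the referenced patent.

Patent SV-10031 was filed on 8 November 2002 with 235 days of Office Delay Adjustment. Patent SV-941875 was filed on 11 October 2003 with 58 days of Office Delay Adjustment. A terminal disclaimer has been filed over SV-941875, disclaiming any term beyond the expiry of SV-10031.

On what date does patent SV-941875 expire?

Natural term of SV-941875:
  Base: filing + 16 years → 11 October 2019.
  Office Delay Adjustment: +58 days → 8 December 2019.
Expiry of referenced patent SV-10031:
  Base: filing + 16 years → 8 November 2018.
  Office Delay Adjustment: +235 days → 1 July 2019.
Terminal disclaimer: SV-941875 expires on the earlier of 8 December 2019 and 1 July 2019.

July 1, 2019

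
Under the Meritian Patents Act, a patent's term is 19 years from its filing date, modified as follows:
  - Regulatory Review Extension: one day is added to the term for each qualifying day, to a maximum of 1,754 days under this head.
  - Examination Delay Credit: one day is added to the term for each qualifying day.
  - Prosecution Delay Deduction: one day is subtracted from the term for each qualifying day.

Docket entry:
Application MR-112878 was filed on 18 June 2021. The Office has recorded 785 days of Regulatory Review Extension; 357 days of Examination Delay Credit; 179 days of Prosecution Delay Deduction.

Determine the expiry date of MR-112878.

2043-02-06

Base term: filing date + 19 years → 18 June 2040.
Regulatory Review Extension: 785 days (within the 1754-day cap) → +785 days → 12 August 2042.
Examination Delay Credit: +357 days → 4 August 2043.
Prosecution Delay Deduction: −179 days → 6 February 2043.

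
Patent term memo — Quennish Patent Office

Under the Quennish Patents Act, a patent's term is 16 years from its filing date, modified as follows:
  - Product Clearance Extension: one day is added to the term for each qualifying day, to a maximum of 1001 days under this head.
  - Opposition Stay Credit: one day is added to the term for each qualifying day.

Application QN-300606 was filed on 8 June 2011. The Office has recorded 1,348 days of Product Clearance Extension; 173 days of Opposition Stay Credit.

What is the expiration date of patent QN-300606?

Base term: filing date + 16 years → 8 June 2027.
Product Clearance Extension: 1348 days claimed exceeds the 1001-day cap, so +1001 days → 5 March 2030.
Opposition Stay Credit: +173 days → 25 August 2030.

2030-08-25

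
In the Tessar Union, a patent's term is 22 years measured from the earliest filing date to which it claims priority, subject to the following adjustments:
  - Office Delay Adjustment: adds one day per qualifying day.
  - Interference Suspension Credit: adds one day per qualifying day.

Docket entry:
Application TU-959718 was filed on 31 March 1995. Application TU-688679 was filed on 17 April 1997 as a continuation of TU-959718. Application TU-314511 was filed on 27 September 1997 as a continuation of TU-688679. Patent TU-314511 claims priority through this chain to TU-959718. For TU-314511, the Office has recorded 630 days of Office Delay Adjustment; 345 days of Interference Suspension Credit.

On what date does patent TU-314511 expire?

December 1, 2019

Earliest priority filing: 31 March 1995.
Base term: 31 March 1995 + 22 years → 31 March 2017.
Office Delay Adjustment: +630 days → 21 December 2018.
Interference Suspension Credit: +345 days → 1 December 2019.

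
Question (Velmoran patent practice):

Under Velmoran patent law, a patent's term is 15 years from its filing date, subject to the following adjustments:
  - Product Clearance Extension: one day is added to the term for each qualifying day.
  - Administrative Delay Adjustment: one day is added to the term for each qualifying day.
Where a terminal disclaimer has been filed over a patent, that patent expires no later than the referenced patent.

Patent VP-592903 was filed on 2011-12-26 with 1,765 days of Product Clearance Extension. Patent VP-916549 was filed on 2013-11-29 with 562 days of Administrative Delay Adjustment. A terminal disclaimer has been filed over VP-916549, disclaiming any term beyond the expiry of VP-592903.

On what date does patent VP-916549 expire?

Natural term of VP-916549:
  Base: filing + 15 years → 29 November 2028.
  Administrative Delay Adjustment: +562 days → 14 June 2030.
Expiry of referenced patent VP-592903:
  Base: filing + 15 years → 26 December 2026.
  Product Clearance Extension: +1765 days → 26 October 2031.
Terminal disclaimer: VP-916549 expires on the earlier of 14 June 2030 and 26 October 2031.

June 14, 2030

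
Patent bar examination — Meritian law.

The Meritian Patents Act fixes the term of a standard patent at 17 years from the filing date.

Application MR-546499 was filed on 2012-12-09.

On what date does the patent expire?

Filing date + 17 years → 9 December 2029.

December 9, 2029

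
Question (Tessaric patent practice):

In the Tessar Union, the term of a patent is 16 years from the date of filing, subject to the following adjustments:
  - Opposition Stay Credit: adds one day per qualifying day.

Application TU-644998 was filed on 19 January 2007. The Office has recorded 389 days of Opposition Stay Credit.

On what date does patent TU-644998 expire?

February 12, 2024

Base term: filing date + 16 years → 19 January 2023.
Opposition Stay Credit: +389 days → 12 February 2024.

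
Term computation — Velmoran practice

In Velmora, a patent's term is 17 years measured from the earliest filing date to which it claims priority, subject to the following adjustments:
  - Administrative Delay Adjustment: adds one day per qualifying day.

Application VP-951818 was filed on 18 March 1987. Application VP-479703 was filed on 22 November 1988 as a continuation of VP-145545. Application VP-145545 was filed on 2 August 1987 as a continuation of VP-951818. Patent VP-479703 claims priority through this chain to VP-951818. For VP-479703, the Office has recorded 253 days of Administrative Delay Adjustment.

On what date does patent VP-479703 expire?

2004-11-26

Earliest priority filing: 18 March 1987.
Base term: 18 March 1987 + 17 years → 18 March 2004.
Administrative Delay Adjustment: +253 days → 26 November 2004.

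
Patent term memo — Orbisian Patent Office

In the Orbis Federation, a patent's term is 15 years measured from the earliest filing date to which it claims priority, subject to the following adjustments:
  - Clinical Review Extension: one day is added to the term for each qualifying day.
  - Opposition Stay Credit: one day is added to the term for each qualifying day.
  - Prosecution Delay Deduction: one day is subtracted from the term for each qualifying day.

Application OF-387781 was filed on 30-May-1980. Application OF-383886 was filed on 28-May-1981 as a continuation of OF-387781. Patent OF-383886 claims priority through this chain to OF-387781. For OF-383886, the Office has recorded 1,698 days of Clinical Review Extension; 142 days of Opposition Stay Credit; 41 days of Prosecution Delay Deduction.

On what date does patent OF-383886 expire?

May 2, 2000

Earliest priority filing: 30 May 1980.
Base term: 30 May 1980 + 15 years → 30 May 1995.
Clinical Review Extension: +1698 days → 22 January 2000.
Opposition Stay Credit: +142 days → 12 June 2000.
Prosecution Delay Deduction: −41 days → 2 May 2000.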